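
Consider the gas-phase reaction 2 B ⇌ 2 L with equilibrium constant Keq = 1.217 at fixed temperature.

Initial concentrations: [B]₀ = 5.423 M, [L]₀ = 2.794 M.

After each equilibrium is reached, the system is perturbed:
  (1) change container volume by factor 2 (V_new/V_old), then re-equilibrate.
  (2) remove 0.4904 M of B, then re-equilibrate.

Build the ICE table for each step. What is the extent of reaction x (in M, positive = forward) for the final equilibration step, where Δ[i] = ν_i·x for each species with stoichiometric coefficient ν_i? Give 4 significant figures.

Q₀ = 0.2654 vs Keq = 1.217 ⇒ Q<K, forward
Step 1:
                  B         L
  Initial     5.423     2.794
  Change     -1.516     1.516
  Equil       3.907      4.31
  solve Keq expr → x = 0.758; check Q = 1.217
Then change container volume by factor 2 (V_new/V_old).
Step 2:
                  B         L
  Initial     1.953     2.155
  Change          0         0
  Equil       1.953     2.155
  solve Keq expr → x = 0; check Q = 1.217
Then remove 0.4904 M of B.
Step 3:
                  B         L
  Initial     1.463     2.155
  Change     0.2572   -0.2572
  Equil        1.72     1.898
  solve Keq expr → x = -0.1286; check Q = 1.217

x = -0.1286 M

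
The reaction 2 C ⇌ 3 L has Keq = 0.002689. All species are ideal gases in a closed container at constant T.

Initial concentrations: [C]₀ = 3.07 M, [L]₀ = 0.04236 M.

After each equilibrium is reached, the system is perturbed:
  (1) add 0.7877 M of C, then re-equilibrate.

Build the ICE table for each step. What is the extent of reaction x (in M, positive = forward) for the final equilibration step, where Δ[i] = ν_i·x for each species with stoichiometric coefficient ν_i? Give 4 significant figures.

Q₀ = 8.0648e-06 vs Keq = 0.002689 ⇒ Q<K, forward
Step 1:
                   C          L
  Initial       3.07    0.04236
  Change     -0.1607      0.241
  Equil        2.909     0.2834
  solve Keq expr → x = 0.08034; check Q = 0.002689
Then add 0.7877 M of C.
Step 2:
                   C          L
  Initial      3.697     0.2834
  Change    -0.03146     0.0472
  Equil        3.666     0.3306
  solve Keq expr → x = 0.01573; check Q = 0.002689

x = 0.01573 M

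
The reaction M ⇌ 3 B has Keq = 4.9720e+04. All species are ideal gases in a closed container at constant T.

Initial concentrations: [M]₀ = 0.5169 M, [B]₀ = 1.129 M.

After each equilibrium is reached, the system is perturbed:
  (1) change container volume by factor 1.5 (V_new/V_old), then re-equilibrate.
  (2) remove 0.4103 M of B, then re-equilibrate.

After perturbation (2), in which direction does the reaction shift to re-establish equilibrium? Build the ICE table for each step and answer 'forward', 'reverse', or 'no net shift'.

Direction: forward

Q₀ = 2.784 vs Keq = 4.9720e+04 ⇒ Q<K, forward
Step 1:
                   M          B
  Initial     0.5169      1.129
  Change     -0.5165       1.55
  Equil   3.8651e-04      2.679
  solve Keq expr → x = 0.5165; check Q = 4.9720e+04
Then change container volume by factor 1.5 (V_new/V_old).
Step 2:
                   M          B
  Initial 2.5767e-04      1.786
  Change  -1.4307e-04 4.2921e-04
  Equil   1.1460e-04      1.786
  solve Keq expr → x = 1.4307e-04; check Q = 4.9720e+04
Then remove 0.4103 M of B.
Step 3:
                   M          B
  Initial 1.1460e-04      1.376
  Change  -6.2205e-05 1.8661e-04
  Equil   5.2400e-05      1.376
  solve Keq expr → x = 6.2205e-05; check Q = 4.9720e+04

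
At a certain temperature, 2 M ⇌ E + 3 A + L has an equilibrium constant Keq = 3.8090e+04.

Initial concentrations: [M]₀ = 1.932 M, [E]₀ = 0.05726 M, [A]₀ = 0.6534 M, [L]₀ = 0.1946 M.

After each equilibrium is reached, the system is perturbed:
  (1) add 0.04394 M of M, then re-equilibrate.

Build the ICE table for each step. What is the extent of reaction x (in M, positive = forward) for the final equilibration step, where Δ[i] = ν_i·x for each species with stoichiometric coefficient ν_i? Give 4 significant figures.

x = 0.02112 M

Q₀ = 8.3276e-04 vs Keq = 3.8090e+04 ⇒ Q<K, forward
Step 1:
                  M         E         A         L
  I           1.932   0.05726    0.6534    0.1946
  C          -1.896     0.948     2.844     0.948
  E         0.03592     1.005     3.498     1.143
  solve Keq expr → x = 0.948; check Q = 3.8090e+04
Then add 0.04394 M of M.
Step 2:
                  M         E         A         L
  I         0.07986     1.005     3.498     1.143
  C        -0.04223   0.02112   0.06335   0.02112
  E         0.03763     1.026     3.561     1.164
  solve Keq expr → x = 0.02112; check Q = 3.8090e+04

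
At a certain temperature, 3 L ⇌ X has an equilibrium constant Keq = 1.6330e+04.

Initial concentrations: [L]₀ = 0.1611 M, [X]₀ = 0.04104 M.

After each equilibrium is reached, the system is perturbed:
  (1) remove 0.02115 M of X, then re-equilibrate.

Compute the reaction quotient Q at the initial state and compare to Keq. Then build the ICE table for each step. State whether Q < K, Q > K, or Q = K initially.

Q₀ = 9.816; Q < K (proceeds forward)

Q₀ = 9.816 vs Keq = 1.6330e+04 ⇒ Q<K, forward
Step 1:
                   L          X
  Initial     0.1611    0.04104
  Change     -0.1435    0.04784
  Equil      0.01759    0.08888
  solve Keq expr → x = 0.04784; check Q = 1.6330e+04
Then remove 0.02115 M of X.
Step 2:
                   L          X
  Initial    0.01759    0.06773
  Change   -0.001484 4.9480e-04
  Equil      0.01611    0.06822
  solve Keq expr → x = 4.9480e-04; check Q = 1.6330e+04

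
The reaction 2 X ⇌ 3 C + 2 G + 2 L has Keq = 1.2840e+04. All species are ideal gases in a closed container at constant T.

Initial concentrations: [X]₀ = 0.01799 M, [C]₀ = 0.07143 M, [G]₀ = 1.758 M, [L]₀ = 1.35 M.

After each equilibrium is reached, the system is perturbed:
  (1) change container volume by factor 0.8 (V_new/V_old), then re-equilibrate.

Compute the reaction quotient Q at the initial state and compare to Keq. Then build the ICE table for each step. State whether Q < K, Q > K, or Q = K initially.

Q₀ = 6.343 vs Keq = 1.2840e+04 ⇒ Q<K, forward
Step 1:
                    X           C           G           L
  init        0.01799     0.07143       1.758        1.35
  Δ          -0.01734     0.02601     0.01734     0.01734
  eq       6.5158e-04     0.09744       1.775       1.367
  solve Keq expr → x = 0.008669; check Q = 1.2840e+04
Then change container volume by factor 0.8 (V_new/V_old).
Step 2:
                    X           C           G           L
  init     8.1447e-04      0.1218       2.219       1.709
  Δ        5.9196e-04 -8.8794e-04 -5.9196e-04 -5.9196e-04
  eq         0.001406      0.1209       2.219       1.709
  solve Keq expr → x = -2.9598e-04; check Q = 1.2840e+04

Q₀ = 6.343; Q < K (proceeds forward)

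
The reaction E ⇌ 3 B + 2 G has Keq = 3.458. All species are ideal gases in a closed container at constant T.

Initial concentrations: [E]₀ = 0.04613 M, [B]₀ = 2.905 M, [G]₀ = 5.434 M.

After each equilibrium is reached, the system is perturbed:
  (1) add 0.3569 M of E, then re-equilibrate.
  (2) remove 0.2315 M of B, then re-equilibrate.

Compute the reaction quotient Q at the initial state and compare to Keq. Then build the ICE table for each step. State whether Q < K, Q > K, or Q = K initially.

Q₀ = 1.5693e+04; Q > K (proceeds reverse)

Q₀ = 1.5693e+04 vs Keq = 3.458 ⇒ Q>K, reverse
Step 1:
                    E           B           G
  init        0.04613       2.905       5.434
  Δ             0.777      -2.331      -1.554
  eq           0.8231       0.574        3.88
  solve Keq expr → x = -0.777; check Q = 3.458
Then add 0.3569 M of E.
Step 2:
                    E           B           G
  init           1.18       0.574        3.88
  Δ          -0.02152     0.06455     0.04303
  eq            1.159      0.6385       3.923
  solve Keq expr → x = 0.02152; check Q = 3.458
Then remove 0.2315 M of B.
Step 3:
                    E           B           G
  init          1.159       0.407       3.923
  Δ          -0.06821      0.2046      0.1364
  eq             1.09      0.6116       4.059
  solve Keq expr → x = 0.06821; check Q = 3.458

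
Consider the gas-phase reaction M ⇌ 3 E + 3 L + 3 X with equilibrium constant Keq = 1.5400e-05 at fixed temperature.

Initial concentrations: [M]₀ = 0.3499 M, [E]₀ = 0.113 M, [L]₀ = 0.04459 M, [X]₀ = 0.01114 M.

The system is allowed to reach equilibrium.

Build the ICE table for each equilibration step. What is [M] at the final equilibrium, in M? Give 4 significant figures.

[M]_eq = 0.2829 M

Q₀ = 5.0543e-13 vs Keq = 1.5400e-05 ⇒ Q<K, forward
Step 1:
                    M           E           L           X
  init         0.3499       0.113     0.04459     0.01114
  Δ          -0.06696      0.2009      0.2009      0.2009
  eq           0.2829      0.3139      0.2455       0.212
  solve Keq expr → x = 0.06696; check Q = 1.5400e-05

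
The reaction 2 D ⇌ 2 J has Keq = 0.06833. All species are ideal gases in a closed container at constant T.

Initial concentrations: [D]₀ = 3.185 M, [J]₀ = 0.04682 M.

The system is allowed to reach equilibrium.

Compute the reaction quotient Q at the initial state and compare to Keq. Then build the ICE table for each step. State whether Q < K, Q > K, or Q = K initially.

Q₀ = 2.1609e-04 vs Keq = 0.06833 ⇒ Q<K, forward
Step 1:
                    D           J
  Initial       3.185     0.04682
  Change      -0.6229      0.6229
  Equil         2.562      0.6697
  solve Keq expr → x = 0.3115; check Q = 0.06833

Q₀ = 2.1609e-04; Q < K (proceeds forward)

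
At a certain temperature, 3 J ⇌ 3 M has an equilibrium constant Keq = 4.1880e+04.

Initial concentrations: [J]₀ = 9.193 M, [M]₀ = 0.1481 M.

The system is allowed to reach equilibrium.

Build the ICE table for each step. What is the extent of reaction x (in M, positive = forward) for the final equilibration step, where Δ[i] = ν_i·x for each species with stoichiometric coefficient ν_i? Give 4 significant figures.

x = 2.977 M

Q₀ = 4.1811e-06 vs Keq = 4.1880e+04 ⇒ Q<K, forward
Step 1:
                  J         M
  I           9.193    0.1481
  C          -8.932     8.932
  E          0.2615      9.08
  solve Keq expr → x = 2.977; check Q = 4.1880e+04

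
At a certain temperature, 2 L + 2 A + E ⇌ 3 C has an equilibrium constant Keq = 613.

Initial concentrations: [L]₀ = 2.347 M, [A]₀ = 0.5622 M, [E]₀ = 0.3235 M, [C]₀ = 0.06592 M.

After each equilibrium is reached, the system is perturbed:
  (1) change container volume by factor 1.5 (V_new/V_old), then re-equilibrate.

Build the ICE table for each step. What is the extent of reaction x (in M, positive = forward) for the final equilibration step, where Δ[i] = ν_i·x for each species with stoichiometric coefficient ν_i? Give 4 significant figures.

Q₀ = 5.0859e-04 vs Keq = 613 ⇒ Q<K, forward
Step 1:
                   L          A          E          C
  I            2.347     0.5622     0.3235    0.06592
  C           -0.502     -0.502     -0.251     0.7529
  E            1.845    0.06024    0.07252     0.8189
  solve Keq expr → x = 0.251; check Q = 613
Then change container volume by factor 1.5 (V_new/V_old).
Step 2:
                   L          A          E          C
  I             1.23    0.04016    0.04835     0.5459
  C          0.01289    0.01289   0.006445   -0.01934
  E            1.243    0.05305    0.05479     0.5266
  solve Keq expr → x = -0.006445; check Q = 613

x = -0.006445 M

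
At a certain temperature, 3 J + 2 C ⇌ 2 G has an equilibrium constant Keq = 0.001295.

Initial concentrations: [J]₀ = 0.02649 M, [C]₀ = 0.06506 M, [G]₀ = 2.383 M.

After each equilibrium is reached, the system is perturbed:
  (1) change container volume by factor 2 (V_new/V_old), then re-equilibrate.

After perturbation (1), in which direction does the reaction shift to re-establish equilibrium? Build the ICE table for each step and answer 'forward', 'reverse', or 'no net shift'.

Q₀ = 7.2173e+07 vs Keq = 0.001295 ⇒ Q>K, reverse
Step 1:
                    J           C           G
  I           0.02649     0.06506       2.383
  C             2.992       1.994      -1.994
  E             3.018       2.059      0.3886
  solve Keq expr → x = -0.9972; check Q = 0.001295
Then change container volume by factor 2 (V_new/V_old).
Step 2:
                    J           C           G
  I             1.509        1.03      0.1943
  C            0.1593      0.1062     -0.1062
  E             1.668       1.136     0.08809
  solve Keq expr → x = -0.0531; check Q = 0.001295

Direction: reverse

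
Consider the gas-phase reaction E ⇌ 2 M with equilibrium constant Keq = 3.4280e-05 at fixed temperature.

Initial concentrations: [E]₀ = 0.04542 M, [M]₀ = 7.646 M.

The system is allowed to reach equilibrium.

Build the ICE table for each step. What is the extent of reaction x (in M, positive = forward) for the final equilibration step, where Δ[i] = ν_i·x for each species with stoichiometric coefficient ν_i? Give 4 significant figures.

x = -3.817 M

Q₀ = 1287 vs Keq = 3.4280e-05 ⇒ Q>K, reverse
Step 1:
                  E         M
  I         0.04542     7.646
  C           3.817    -7.634
  E           3.863   0.01151
  solve Keq expr → x = -3.817; check Q = 3.4280e-05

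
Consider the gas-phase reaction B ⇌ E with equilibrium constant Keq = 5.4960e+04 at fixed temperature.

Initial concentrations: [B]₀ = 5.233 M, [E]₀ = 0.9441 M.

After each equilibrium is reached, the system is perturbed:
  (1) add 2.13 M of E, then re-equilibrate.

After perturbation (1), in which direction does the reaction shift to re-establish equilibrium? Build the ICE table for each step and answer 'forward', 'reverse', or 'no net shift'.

Direction: reverse

Q₀ = 0.1804 vs Keq = 5.4960e+04 ⇒ Q<K, forward
Step 1:
                   B          E
  I            5.233     0.9441
  C           -5.233      5.233
  E       1.1239e-04      6.177
  solve Keq expr → x = 5.233; check Q = 5.4960e+04
Then add 2.13 M of E.
Step 2:
                   B          E
  I       1.1239e-04      8.307
  C       3.8755e-05 -3.8755e-05
  E       1.5115e-04      8.307
  solve Keq expr → x = -3.8755e-05; check Q = 5.4960e+04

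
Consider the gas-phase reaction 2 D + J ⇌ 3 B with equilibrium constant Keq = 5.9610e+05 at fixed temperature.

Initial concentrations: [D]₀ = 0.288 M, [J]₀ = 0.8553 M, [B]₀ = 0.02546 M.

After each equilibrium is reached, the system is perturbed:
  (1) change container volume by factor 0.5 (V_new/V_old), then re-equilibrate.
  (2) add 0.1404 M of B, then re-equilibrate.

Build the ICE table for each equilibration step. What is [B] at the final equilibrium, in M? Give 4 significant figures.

[B]_eq = 1.054 M

Q₀ = 2.3263e-04 vs Keq = 5.9610e+05 ⇒ Q<K, forward
Step 1:
                  D         J         B
  I           0.288    0.8553   0.02546
  C         -0.2875   -0.1438    0.4313
  E       4.7398e-04    0.7115    0.4567
  solve Keq expr → x = 0.1438; check Q = 5.9610e+05
Then change container volume by factor 0.5 (V_new/V_old).
Step 2:
                  D         J         B
  I       9.4796e-04     1.423    0.9135
  C               0         0         0
  E       9.4796e-04     1.423    0.9135
  solve Keq expr → x = 0; check Q = 5.9610e+05
Then add 0.1404 M of B.
Step 3:
                  D         J         B
  I       9.4796e-04     1.423     1.054
  C       2.2612e-04 1.1306e-04 -3.3919e-04
  E        0.001174     1.423     1.054
  solve Keq expr → x = -1.1306e-04; check Q = 5.9610e+05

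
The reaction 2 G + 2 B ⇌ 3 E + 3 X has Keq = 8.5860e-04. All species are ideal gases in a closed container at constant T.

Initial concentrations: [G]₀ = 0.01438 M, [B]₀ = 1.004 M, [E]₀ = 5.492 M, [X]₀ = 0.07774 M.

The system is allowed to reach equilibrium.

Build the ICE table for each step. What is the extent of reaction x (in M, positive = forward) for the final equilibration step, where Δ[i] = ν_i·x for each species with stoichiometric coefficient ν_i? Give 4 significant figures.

Q₀ = 373.4 vs Keq = 8.5860e-04 ⇒ Q>K, reverse
Step 1:
                   G          B          E          X
  init       0.01438      1.004      5.492    0.07774
  Δ          0.04988    0.04988   -0.07482   -0.07482
  eq         0.06426      1.054      5.417   0.002915
  solve Keq expr → x = -0.02494; check Q = 8.5860e-04

x = -0.02494 M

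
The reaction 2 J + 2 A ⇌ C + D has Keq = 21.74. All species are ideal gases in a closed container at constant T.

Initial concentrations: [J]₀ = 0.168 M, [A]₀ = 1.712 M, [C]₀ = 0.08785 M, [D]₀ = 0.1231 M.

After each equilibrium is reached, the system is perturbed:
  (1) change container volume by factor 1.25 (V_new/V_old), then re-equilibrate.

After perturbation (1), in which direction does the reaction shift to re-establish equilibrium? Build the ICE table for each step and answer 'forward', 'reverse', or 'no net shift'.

Q₀ = 0.1307 vs Keq = 21.74 ⇒ Q<K, forward
Step 1:
                  J         A         C         D
  Initial     0.168     1.712   0.08785    0.1231
  Change    -0.1439   -0.1439   0.07193   0.07193
  Equil     0.02414     1.568    0.1598     0.195
  solve Keq expr → x = 0.07193; check Q = 21.74
Then change container volume by factor 1.25 (V_new/V_old).
Step 2:
                  J         A         C         D
  Initial   0.01931     1.255    0.1278     0.156
  Change   0.004371  0.004371 -0.002185 -0.002185
  Equil     0.02369     1.259    0.1256    0.1538
  solve Keq expr → x = -0.002185; check Q = 21.74

Direction: reverse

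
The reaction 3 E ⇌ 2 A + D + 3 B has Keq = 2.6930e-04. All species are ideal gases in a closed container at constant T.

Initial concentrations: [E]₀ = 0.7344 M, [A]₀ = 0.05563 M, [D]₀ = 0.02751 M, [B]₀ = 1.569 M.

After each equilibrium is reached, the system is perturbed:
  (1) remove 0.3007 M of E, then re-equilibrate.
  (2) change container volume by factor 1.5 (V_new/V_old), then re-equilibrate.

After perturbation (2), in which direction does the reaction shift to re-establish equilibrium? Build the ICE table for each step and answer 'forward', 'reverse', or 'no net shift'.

Q₀ = 8.3019e-04 vs Keq = 2.6930e-04 ⇒ Q>K, reverse
Step 1:
                  E         A         D         B
  init       0.7344   0.05563   0.02751     1.569
  Δ         0.02331  -0.01554 -0.007771  -0.02331
  eq         0.7577   0.04009   0.01974     1.546
  solve Keq expr → x = -0.007771; check Q = 2.6930e-04
Then remove 0.3007 M of E.
Step 2:
                  E         A         D         B
  init        0.457   0.04009   0.01974     1.546
  Δ         0.02151  -0.01434  -0.00717  -0.02151
  eq         0.4785   0.02575   0.01257     1.524
  solve Keq expr → x = -0.00717; check Q = 2.6930e-04
Then change container volume by factor 1.5 (V_new/V_old).
Step 3:
                  E         A         D         B
  init        0.319   0.01717   0.00838     1.016
  Δ        -0.01105  0.007365  0.003682   0.01105
  eq          0.308   0.02453   0.01206     1.027
  solve Keq expr → x = 0.003682; check Q = 2.6930e-04

Direction: forward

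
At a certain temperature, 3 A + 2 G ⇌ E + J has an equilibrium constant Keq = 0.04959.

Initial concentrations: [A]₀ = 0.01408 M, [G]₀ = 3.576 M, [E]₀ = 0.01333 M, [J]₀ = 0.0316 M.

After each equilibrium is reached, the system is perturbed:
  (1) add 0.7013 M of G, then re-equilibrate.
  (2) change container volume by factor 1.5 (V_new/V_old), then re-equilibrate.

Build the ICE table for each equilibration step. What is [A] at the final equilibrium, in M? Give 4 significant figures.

Q₀ = 11.8 vs Keq = 0.04959 ⇒ Q>K, reverse
Step 1:
                  A         G         E         J
  Initial   0.01408     3.576   0.01333    0.0316
  Change    0.03141   0.02094  -0.01047  -0.01047
  Equil     0.04549     3.597  0.002859   0.02113
  solve Keq expr → x = -0.01047; check Q = 0.04959
Then add 0.7013 M of G.
Step 2:
                  A         G         E         J
  Initial   0.04549     4.298  0.002859   0.02113
  Change  -0.001889 -0.001259 6.2970e-04 6.2970e-04
  Equil      0.0436     4.297  0.003489   0.02176
  solve Keq expr → x = 6.2970e-04; check Q = 0.04959
Then change container volume by factor 1.5 (V_new/V_old).
Step 3:
                  A         G         E         J
  Initial   0.02907     2.865  0.002326   0.01451
  Change   0.003725  0.002484 -0.001242 -0.001242
  Equil     0.03279     2.867  0.001084   0.01326
  solve Keq expr → x = -0.001242; check Q = 0.04959

[A]_eq = 0.03279 M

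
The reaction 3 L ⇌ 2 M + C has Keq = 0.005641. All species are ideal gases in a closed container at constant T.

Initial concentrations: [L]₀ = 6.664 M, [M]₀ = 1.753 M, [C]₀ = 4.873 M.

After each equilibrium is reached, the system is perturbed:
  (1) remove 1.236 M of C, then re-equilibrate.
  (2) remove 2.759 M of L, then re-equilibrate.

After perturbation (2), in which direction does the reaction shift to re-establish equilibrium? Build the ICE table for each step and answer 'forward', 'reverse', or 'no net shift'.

Q₀ = 0.0506 vs Keq = 0.005641 ⇒ Q>K, reverse
Step 1:
                   L          M          C
  init         6.664      1.753      4.873
  Δ              1.4    -0.9336    -0.4668
  eq           8.064     0.8194      4.406
  solve Keq expr → x = -0.4668; check Q = 0.005641
Then remove 1.236 M of C.
Step 2:
                   L          M          C
  init         8.064     0.8194       3.17
  Δ           -0.164     0.1093    0.05466
  eq             7.9     0.9287      3.225
  solve Keq expr → x = 0.05466; check Q = 0.005641
Then remove 2.759 M of L.
Step 3:
                   L          M          C
  init         5.141     0.9287      3.225
  Δ           0.5234    -0.3489    -0.1745
  eq           5.665     0.5798       3.05
  solve Keq expr → x = -0.1745; check Q = 0.005641

Direction: reverse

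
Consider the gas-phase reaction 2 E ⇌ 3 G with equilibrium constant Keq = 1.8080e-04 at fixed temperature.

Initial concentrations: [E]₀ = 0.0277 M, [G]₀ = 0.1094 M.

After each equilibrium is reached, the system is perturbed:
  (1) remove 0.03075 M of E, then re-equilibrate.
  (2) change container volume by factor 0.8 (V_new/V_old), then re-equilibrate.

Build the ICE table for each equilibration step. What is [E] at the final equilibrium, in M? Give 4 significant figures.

Q₀ = 1.706 vs Keq = 1.8080e-04 ⇒ Q>K, reverse
Step 1:
                  E         G
  init       0.0277    0.1094
  Δ          0.0652   -0.0978
  eq         0.0929    0.0116
  solve Keq expr → x = -0.0326; check Q = 1.8080e-04
Then remove 0.03075 M of E.
Step 2:
                  E         G
  init      0.06215    0.0116
  Δ         0.00171 -0.002565
  eq        0.06386  0.009034
  solve Keq expr → x = -8.5487e-04; check Q = 1.8080e-04
Then change container volume by factor 0.8 (V_new/V_old).
Step 3:
                  E         G
  init      0.07983   0.01129
  Δ       5.0993e-04 -7.6489e-04
  eq        0.08034   0.01053
  solve Keq expr → x = -2.5496e-04; check Q = 1.8080e-04

[E]_eq = 0.08034 M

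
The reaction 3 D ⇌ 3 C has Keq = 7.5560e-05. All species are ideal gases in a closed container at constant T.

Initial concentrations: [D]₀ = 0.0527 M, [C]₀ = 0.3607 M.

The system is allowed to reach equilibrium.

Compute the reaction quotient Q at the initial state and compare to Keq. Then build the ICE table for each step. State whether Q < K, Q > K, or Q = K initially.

Q₀ = 320.6; Q > K (proceeds reverse)

Q₀ = 320.6 vs Keq = 7.5560e-05 ⇒ Q>K, reverse
Step 1:
                  D         C
  init       0.0527    0.3607
  Δ          0.3439   -0.3439
  eq         0.3966   0.01677
  solve Keq expr → x = -0.1146; check Q = 7.5560e-05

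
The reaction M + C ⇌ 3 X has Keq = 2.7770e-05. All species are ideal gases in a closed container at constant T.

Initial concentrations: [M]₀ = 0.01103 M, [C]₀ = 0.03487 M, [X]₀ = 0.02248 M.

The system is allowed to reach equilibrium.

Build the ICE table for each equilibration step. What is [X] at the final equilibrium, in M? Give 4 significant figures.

Q₀ = 0.02954 vs Keq = 2.7770e-05 ⇒ Q>K, reverse
Step 1:
                    M           C           X
  Initial     0.01103     0.03487     0.02248
  Change     0.006584    0.006584    -0.01975
  Equil       0.01761     0.04145    0.002727
  solve Keq expr → x = -0.006584; check Q = 2.7770e-05

[X]_eq = 0.002727 M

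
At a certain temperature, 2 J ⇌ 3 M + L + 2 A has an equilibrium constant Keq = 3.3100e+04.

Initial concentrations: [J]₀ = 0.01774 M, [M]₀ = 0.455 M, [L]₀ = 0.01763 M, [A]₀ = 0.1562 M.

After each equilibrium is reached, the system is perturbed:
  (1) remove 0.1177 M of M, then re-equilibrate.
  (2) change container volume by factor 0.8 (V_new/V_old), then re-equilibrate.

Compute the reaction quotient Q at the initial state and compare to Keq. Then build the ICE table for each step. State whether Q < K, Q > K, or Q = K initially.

Q₀ = 0.1287; Q < K (proceeds forward)

Q₀ = 0.1287 vs Keq = 3.3100e+04 ⇒ Q<K, forward
Step 1:
                    J           M           L           A
  init        0.01774       0.455     0.01763      0.1562
  Δ          -0.01769     0.02653    0.008844     0.01769
  eq       5.1964e-05      0.4815     0.02647      0.1739
  solve Keq expr → x = 0.008844; check Q = 3.3100e+04
Then remove 0.1177 M of M.
Step 2:
                    J           M           L           A
  init     5.1964e-05      0.3638     0.02647      0.1739
  Δ       -1.7823e-05  2.6734e-05  8.9113e-06  1.7823e-05
  eq       3.4141e-05      0.3639     0.02648      0.1739
  solve Keq expr → x = 8.9113e-06; check Q = 3.3100e+04
Then change container volume by factor 0.8 (V_new/V_old).
Step 3:
                    J           M           L           A
  init     4.2677e-05      0.4548      0.0331      0.2174
  Δ        2.3978e-05 -3.5968e-05 -1.1989e-05 -2.3978e-05
  eq       6.6655e-05      0.4548     0.03309      0.2174
  solve Keq expr → x = -1.1989e-05; check Q = 3.3100e+04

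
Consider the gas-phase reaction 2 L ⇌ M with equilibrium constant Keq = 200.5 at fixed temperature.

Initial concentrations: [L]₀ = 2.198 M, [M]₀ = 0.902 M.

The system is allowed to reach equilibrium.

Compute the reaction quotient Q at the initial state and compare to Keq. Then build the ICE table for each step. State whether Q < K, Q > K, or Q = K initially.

Q₀ = 0.1867 vs Keq = 200.5 ⇒ Q<K, forward
Step 1:
                    L           M
  I             2.198       0.902
  C            -2.099        1.05
  E           0.09866       1.952
  solve Keq expr → x = 1.05; check Q = 200.5

Q₀ = 0.1867; Q < K (proceeds forward)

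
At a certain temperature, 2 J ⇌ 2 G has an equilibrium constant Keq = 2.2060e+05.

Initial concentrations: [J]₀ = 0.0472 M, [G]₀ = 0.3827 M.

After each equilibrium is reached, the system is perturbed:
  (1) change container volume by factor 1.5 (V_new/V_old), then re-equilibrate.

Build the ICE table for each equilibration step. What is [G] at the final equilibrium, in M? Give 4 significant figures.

[G]_eq = 0.286 M

Q₀ = 65.74 vs Keq = 2.2060e+05 ⇒ Q<K, forward
Step 1:
                   J          G
  Initial     0.0472     0.3827
  Change    -0.04629    0.04629
  Equil   9.1336e-04      0.429
  solve Keq expr → x = 0.02314; check Q = 2.2060e+05
Then change container volume by factor 1.5 (V_new/V_old).
Step 2:
                   J          G
  Initial 6.0891e-04      0.286
  Change           0          0
  Equil   6.0891e-04      0.286
  solve Keq expr → x = 0; check Q = 2.2060e+05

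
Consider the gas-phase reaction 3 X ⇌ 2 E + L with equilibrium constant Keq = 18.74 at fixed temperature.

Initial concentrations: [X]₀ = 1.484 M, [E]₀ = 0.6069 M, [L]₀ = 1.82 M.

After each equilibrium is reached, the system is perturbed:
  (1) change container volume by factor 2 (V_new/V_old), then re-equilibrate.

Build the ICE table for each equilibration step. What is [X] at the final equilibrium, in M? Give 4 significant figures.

[X]_eq = 0.2775 M

Q₀ = 0.2051 vs Keq = 18.74 ⇒ Q<K, forward
Step 1:
                  X         E         L
  I           1.484    0.6069      1.82
  C         -0.9291    0.6194    0.3097
  E          0.5549     1.226      2.13
  solve Keq expr → x = 0.3097; check Q = 18.74
Then change container volume by factor 2 (V_new/V_old).
Step 2:
                  X         E         L
  I          0.2775    0.6131     1.065
  C               0         0         0
  E          0.2775    0.6131     1.065
  solve Keq expr → x = 0; check Q = 18.74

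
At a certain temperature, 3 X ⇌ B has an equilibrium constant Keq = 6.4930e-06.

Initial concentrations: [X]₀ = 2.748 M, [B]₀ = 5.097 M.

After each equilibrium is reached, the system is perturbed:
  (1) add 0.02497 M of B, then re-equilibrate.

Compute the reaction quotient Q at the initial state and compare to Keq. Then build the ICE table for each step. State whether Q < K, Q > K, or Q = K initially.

Q₀ = 0.2456; Q > K (proceeds reverse)

Q₀ = 0.2456 vs Keq = 6.4930e-06 ⇒ Q>K, reverse
Step 1:
                   X          B
  I            2.748      5.097
  C            15.18      -5.06
  E            17.93    0.03741
  solve Keq expr → x = -5.06; check Q = 6.4930e-06
Then add 0.02497 M of B.
Step 2:
                   X          B
  I            17.93    0.06238
  C          0.07352   -0.02451
  E               18    0.03787
  solve Keq expr → x = -0.02451; check Q = 6.4930e-06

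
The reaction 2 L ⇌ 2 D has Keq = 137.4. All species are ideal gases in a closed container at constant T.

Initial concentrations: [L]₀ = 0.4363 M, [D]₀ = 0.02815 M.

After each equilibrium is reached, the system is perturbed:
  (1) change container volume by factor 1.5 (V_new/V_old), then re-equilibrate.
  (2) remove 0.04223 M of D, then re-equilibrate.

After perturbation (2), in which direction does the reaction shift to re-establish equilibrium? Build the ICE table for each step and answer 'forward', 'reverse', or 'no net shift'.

Q₀ = 0.004163 vs Keq = 137.4 ⇒ Q<K, forward
Step 1:
                  L         D
  init       0.4363   0.02815
  Δ         -0.3998    0.3998
  eq        0.03651    0.4279
  solve Keq expr → x = 0.1999; check Q = 137.4
Then change container volume by factor 1.5 (V_new/V_old).
Step 2:
                  L         D
  init      0.02434    0.2853
  Δ               0         0
  eq        0.02434    0.2853
  solve Keq expr → x = 0; check Q = 137.4
Then remove 0.04223 M of D.
Step 3:
                  L         D
  init      0.02434    0.2431
  Δ        -0.00332   0.00332
  eq        0.02102    0.2464
  solve Keq expr → x = 0.00166; check Q = 137.4

Direction: forward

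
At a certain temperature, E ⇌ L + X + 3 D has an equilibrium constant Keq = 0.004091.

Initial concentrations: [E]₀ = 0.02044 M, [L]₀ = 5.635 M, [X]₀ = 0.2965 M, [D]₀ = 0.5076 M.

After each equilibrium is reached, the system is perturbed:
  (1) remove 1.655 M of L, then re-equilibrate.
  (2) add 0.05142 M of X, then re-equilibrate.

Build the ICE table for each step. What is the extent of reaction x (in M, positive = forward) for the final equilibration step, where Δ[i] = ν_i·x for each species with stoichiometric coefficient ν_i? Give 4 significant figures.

x = -0.002661 M

Q₀ = 10.69 vs Keq = 0.004091 ⇒ Q>K, reverse
Step 1:
                   E          L          X          D
  init       0.02044      5.635     0.2965     0.5076
  Δ           0.1389    -0.1389    -0.1389    -0.4166
  eq          0.1593      5.496     0.1576    0.09095
  solve Keq expr → x = -0.1389; check Q = 0.004091
Then remove 1.655 M of L.
Step 2:
                   E          L          X          D
  init        0.1593      3.841     0.1576    0.09095
  Δ        -0.003357   0.003357   0.003357    0.01007
  eq           0.156      3.844      0.161      0.101
  solve Keq expr → x = 0.003357; check Q = 0.004091
Then add 0.05142 M of X.
Step 3:
                   E          L          X          D
  init         0.156      3.844     0.2124      0.101
  Δ         0.002661  -0.002661  -0.002661  -0.007984
  eq          0.1586      3.842     0.2097    0.09304
  solve Keq expr → x = -0.002661; check Q = 0.004091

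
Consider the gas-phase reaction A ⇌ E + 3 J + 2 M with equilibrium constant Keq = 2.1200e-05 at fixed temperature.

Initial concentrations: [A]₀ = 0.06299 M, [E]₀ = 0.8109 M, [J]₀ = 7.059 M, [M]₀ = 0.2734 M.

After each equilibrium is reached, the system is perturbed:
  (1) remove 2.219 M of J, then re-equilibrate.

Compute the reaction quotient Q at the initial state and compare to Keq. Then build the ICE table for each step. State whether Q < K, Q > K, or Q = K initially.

Q₀ = 338.5 vs Keq = 2.1200e-05 ⇒ Q>K, reverse
Step 1:
                    A           E           J           M
  Initial     0.06299      0.8109       7.059      0.2734
  Change       0.1366     -0.1366     -0.4099     -0.2733
  Equil        0.1996      0.6743       6.649  1.4612e-04
  solve Keq expr → x = -0.1366; check Q = 2.1200e-05
Then remove 2.219 M of J.
Step 2:
                    A           E           J           M
  Initial      0.1996      0.6743        4.43  1.4612e-04
  Change  -6.1243e-05  6.1243e-05  1.8373e-04  1.2249e-04
  Equil        0.1996      0.6743        4.43  2.6860e-04
  solve Keq expr → x = 6.1243e-05; check Q = 2.1200e-05

Q₀ = 338.5; Q > K (proceeds reverse)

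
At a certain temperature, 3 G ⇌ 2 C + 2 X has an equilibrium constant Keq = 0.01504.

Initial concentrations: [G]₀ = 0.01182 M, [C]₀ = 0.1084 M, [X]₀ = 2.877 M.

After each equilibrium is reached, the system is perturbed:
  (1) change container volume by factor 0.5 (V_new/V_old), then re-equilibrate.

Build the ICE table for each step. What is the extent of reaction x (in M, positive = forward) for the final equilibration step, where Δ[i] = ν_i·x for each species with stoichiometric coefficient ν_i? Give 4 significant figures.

x = -8.8029e-04 M

Q₀ = 5.8896e+04 vs Keq = 0.01504 ⇒ Q>K, reverse
Step 1:
                   G          C          X
  Initial    0.01182     0.1084      2.877
  Change       0.158    -0.1053    -0.1053
  Equil       0.1698   0.003095      2.772
  solve Keq expr → x = -0.05265; check Q = 0.01504
Then change container volume by factor 0.5 (V_new/V_old).
Step 2:
                   G          C          X
  Initial     0.3396   0.006191      5.543
  Change    0.002641  -0.001761  -0.001761
  Equil       0.3422    0.00443      5.542
  solve Keq expr → x = -8.8029e-04; check Q = 0.01504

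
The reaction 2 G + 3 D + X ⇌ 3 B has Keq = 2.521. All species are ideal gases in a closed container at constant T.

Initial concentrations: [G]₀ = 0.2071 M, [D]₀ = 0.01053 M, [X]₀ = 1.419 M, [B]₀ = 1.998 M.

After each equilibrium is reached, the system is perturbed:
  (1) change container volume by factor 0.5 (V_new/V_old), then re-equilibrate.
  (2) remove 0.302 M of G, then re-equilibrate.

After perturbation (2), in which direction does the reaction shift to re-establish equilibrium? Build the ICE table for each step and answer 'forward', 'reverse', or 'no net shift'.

Direction: reverse

Q₀ = 1.1224e+08 vs Keq = 2.521 ⇒ Q>K, reverse
Step 1:
                   G          D          X          B
  I           0.2071    0.01053      1.419      1.998
  C           0.5601     0.8402     0.2801    -0.8402
  E           0.7672     0.8507      1.699      1.158
  solve Keq expr → x = -0.2801; check Q = 2.521
Then change container volume by factor 0.5 (V_new/V_old).
Step 2:
                   G          D          X          B
  I            1.534      1.701      3.398      2.316
  C          -0.3206    -0.4808    -0.1603     0.4808
  E            1.214      1.221      3.238      2.797
  solve Keq expr → x = 0.1603; check Q = 2.521
Then remove 0.302 M of G.
Step 3:
                   G          D          X          B
  I           0.9119      1.221      3.238      2.797
  C          0.07706     0.1156    0.03853    -0.1156
  E           0.9889      1.336      3.276      2.681
  solve Keq expr → x = -0.03853; check Q = 2.521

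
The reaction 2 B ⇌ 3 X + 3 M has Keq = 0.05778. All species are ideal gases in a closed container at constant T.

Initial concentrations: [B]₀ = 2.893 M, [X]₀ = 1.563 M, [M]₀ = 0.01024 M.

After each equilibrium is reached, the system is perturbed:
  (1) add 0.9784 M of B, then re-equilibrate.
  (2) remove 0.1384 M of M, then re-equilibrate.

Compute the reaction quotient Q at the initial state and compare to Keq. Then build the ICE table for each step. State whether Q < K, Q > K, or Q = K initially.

Q₀ = 4.8987e-07 vs Keq = 0.05778 ⇒ Q<K, forward
Step 1:
                    B           X           M
  Initial       2.893       1.563     0.01024
  Change      -0.2479      0.3719      0.3719
  Equil         2.645       1.935      0.3821
  solve Keq expr → x = 0.124; check Q = 0.05778
Then add 0.9784 M of B.
Step 2:
                    B           X           M
  Initial       3.623       1.935      0.3821
  Change     -0.04606      0.0691      0.0691
  Equil         3.577       2.004      0.4512
  solve Keq expr → x = 0.02303; check Q = 0.05778
Then remove 0.1384 M of M.
Step 3:
                    B           X           M
  Initial       3.577       2.004      0.3128
  Change     -0.07283      0.1092      0.1092
  Equil         3.505       2.113      0.4221
  solve Keq expr → x = 0.03642; check Q = 0.05778

Q₀ = 4.8987e-07; Q < K (proceeds forward)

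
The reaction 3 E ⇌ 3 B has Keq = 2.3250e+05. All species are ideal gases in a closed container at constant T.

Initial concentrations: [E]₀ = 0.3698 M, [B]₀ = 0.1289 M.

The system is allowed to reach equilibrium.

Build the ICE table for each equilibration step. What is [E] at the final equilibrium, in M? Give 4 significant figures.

[E]_eq = 0.00798 M

Q₀ = 0.04235 vs Keq = 2.3250e+05 ⇒ Q<K, forward
Step 1:
                   E          B
  init        0.3698     0.1289
  Δ          -0.3618     0.3618
  eq         0.00798     0.4907
  solve Keq expr → x = 0.1206; check Q = 2.3250e+05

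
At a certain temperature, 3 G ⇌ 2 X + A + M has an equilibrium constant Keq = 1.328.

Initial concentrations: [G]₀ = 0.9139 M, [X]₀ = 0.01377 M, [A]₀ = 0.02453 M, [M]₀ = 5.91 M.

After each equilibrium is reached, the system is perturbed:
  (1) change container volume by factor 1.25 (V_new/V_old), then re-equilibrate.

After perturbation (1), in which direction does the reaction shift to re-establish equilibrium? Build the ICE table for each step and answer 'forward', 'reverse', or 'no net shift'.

Direction: forward

Q₀ = 3.6013e-05 vs Keq = 1.328 ⇒ Q<K, forward
Step 1:
                    G           X           A           M
  I            0.9139     0.01377     0.02453        5.91
  C            -0.469      0.3127      0.1563      0.1563
  E            0.4449      0.3265      0.1809       6.066
  solve Keq expr → x = 0.1563; check Q = 1.328
Then change container volume by factor 1.25 (V_new/V_old).
Step 2:
                    G           X           A           M
  I            0.3559      0.2612      0.1447       4.853
  C          -0.01399    0.009326    0.004663    0.004663
  E            0.3419      0.2705      0.1494       4.858
  solve Keq expr → x = 0.004663; check Q = 1.328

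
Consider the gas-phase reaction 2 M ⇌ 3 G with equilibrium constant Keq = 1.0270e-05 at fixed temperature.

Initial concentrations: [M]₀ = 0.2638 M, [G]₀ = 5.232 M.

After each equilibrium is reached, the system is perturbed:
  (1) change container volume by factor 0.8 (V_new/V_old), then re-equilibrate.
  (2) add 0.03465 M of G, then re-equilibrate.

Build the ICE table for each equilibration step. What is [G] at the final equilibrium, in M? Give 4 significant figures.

[G]_eq = 0.06075 M

Q₀ = 2058 vs Keq = 1.0270e-05 ⇒ Q>K, reverse
Step 1:
                    M           G
  I            0.2638       5.232
  C             3.453       -5.18
  E             3.717     0.05216
  solve Keq expr → x = -1.727; check Q = 1.0270e-05
Then change container volume by factor 0.8 (V_new/V_old).
Step 2:
                    M           G
  I             4.646      0.0652
  C          0.003098   -0.004647
  E             4.649     0.06055
  solve Keq expr → x = -0.001549; check Q = 1.0270e-05
Then add 0.03465 M of G.
Step 3:
                    M           G
  I             4.649      0.0952
  C           0.02297    -0.03445
  E             4.672     0.06075
  solve Keq expr → x = -0.01148; check Q = 1.0270e-05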